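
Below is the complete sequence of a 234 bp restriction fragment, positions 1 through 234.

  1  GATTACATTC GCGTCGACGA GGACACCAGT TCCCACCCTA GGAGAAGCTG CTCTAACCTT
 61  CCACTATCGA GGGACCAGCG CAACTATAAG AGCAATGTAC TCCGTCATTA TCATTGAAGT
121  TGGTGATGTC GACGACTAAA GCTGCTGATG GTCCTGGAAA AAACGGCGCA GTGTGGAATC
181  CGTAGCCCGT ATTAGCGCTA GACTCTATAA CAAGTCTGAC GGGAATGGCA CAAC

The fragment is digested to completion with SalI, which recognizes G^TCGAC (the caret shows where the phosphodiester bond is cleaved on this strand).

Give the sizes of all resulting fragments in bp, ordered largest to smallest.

115, 106, 13 bp

SalI sites (GTCGAC) start at positions 13, 128.
SalI cuts after the first base of each site, so after positions 13, 128.
Linear molecule, 2 cuts → 3 fragments:
  1–13 → 13 bp
  14–128 → 115 bp
  129–234 → 106 bp
Sorted largest to smallest: 115, 106, 13 bp.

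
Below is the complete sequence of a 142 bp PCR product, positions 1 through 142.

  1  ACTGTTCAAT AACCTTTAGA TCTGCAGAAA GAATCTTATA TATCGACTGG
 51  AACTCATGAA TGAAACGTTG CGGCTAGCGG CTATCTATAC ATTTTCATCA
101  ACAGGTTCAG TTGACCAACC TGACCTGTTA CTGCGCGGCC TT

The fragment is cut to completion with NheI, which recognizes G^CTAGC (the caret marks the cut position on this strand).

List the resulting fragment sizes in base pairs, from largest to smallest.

The NheI site (GCTAGC) starts at position 73.
NheI cuts after the first base of each site, so after position 73.
Linear molecule, 1 cut → 2 fragments:
  1–73 → 73 bp
  74–142 → 69 bp
Sorted largest to smallest: 73, 69 bp.

73, 69 bp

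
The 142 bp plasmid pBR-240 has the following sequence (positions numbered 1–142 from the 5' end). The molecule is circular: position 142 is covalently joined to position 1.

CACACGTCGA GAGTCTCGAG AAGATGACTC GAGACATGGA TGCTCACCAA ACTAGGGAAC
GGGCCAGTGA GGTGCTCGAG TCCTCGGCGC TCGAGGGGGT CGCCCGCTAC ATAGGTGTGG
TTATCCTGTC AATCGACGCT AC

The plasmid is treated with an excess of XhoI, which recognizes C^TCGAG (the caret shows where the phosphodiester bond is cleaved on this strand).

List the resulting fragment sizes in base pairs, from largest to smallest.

67, 47, 15, 13 bp

XhoI sites (CTCGAG) start at positions 15, 28, 75, 90.
XhoI cuts after the first base of each site, so after positions 15, 28, 75, 90.
Circular molecule, 4 cuts → 4 fragments:
  16–28 → 13 bp
  29–75 → 47 bp
  76–90 → 15 bp
  91–142 then 1–15 → 52 + 15 = 67 bp
Sorted largest to smallest: 67, 47, 15, 13 bp.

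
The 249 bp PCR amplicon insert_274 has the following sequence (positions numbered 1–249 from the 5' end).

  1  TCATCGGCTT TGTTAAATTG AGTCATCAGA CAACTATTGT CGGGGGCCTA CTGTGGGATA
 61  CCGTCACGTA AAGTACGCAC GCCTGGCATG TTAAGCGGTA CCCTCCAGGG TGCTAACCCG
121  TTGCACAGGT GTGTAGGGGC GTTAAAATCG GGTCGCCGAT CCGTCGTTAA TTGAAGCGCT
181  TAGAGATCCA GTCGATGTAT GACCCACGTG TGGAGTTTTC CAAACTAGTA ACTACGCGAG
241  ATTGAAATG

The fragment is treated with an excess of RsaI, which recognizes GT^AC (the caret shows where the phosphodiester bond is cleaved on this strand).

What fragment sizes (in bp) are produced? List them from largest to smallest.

150, 74, 25 bp

RsaI sites (GTAC) start at positions 73, 98.
RsaI cuts after base 2 of each site, so after positions 74, 99.
Linear molecule, 2 cuts → 3 fragments:
  1–74 → 74 bp
  75–99 → 25 bp
  100–249 → 150 bp
Sorted largest to smallest: 150, 74, 25 bp.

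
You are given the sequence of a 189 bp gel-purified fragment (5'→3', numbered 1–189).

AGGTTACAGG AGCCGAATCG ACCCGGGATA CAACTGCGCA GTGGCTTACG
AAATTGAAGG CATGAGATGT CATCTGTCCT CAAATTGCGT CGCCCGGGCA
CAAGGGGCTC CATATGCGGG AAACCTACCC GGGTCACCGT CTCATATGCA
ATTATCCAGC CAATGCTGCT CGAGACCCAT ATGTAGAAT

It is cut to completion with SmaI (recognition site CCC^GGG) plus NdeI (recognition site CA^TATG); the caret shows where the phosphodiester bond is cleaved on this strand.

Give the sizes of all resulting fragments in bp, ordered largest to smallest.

71, 35, 24, 18, 17, 14, 10 bp

SmaI sites (CCCGGG) start at positions 22, 93, 128.
SmaI cuts after base 3 of each site, so after positions 24, 95, 130.
NdeI sites (CATATG) start at positions 111, 143, 178.
NdeI cuts after base 2 of each site, so after positions 112, 144, 179.
Combined cut positions: 24, 95, 112, 130, 144, 179.
Linear molecule, 6 cuts → 7 fragments:
  1–24 → 24 bp
  25–95 → 71 bp
  96–112 → 17 bp
  113–130 → 18 bp
  131–144 → 14 bp
  145–179 → 35 bp
  180–189 → 10 bp
Sorted largest to smallest: 71, 35, 24, 18, 17, 14, 10 bp.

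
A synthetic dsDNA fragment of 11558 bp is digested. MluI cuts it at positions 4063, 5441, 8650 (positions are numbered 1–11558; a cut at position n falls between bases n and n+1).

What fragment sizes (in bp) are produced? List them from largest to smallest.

Linear molecule, 3 cuts → 4 fragments:
  4063 − 0 = 4063 bp
  5441 − 4063 = 1378 bp
  8650 − 5441 = 3209 bp
  11558 − 8650 = 2908 bp
Sorted largest to smallest: 4063, 3209, 2908, 1378 bp.

4063, 3209, 2908, 1378 bp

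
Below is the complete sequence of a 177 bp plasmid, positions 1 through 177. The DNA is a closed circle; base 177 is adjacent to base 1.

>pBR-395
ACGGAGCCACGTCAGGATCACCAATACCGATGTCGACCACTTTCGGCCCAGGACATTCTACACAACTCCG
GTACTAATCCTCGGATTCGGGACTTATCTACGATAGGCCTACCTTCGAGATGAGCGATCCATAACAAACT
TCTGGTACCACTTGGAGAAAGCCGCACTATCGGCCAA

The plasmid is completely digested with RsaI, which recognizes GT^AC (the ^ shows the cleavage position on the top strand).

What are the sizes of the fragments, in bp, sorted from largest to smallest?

RsaI sites (GTAC) start at positions 71, 145.
RsaI cuts after base 2 of each site, so after positions 72, 146.
Circular molecule, 2 cuts → 2 fragments:
  73–146 → 74 bp
  147–177 then 1–72 → 31 + 72 = 103 bp
Sorted largest to smallest: 103, 74 bp.

103, 74 bp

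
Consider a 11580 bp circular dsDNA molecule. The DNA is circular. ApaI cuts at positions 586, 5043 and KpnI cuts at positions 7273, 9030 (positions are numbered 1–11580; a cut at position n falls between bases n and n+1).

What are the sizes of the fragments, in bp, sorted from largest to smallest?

Combined cut positions (sorted): 586, 5043, 7273, 9030.
Circular molecule, 4 cuts → 4 fragments:
  5043 − 586 = 4457 bp
  7273 − 5043 = 2230 bp
  9030 − 7273 = 1757 bp
  wrap: 11580 − 9030 + 586 = 3136 bp
Sorted largest to smallest: 4457, 3136, 2230, 1757 bp.

4457, 3136, 2230, 1757 bp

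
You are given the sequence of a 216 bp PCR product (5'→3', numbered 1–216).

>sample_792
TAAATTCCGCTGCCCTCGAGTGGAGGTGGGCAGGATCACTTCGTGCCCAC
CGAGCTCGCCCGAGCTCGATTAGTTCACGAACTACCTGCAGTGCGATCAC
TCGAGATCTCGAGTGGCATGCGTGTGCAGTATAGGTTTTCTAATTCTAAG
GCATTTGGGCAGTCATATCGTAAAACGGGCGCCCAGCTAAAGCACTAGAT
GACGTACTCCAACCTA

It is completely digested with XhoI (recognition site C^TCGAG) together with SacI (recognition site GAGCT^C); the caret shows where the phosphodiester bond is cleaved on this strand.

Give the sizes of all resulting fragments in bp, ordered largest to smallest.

108, 41, 34, 15, 10, 8 bp

XhoI sites (CTCGAG) start at positions 15, 100, 108.
XhoI cuts after the first base of each site, so after positions 15, 100, 108.
SacI sites (GAGCTC) start at positions 52, 62.
SacI cuts after base 5 of each site (before the last base), so after positions 56, 66.
Combined cut positions: 15, 56, 66, 100, 108.
Linear molecule, 5 cuts → 6 fragments:
  1–15 → 15 bp
  16–56 → 41 bp
  57–66 → 10 bp
  67–100 → 34 bp
  101–108 → 8 bp
  109–216 → 108 bp
Sorted largest to smallest: 108, 41, 34, 15, 10, 8 bp.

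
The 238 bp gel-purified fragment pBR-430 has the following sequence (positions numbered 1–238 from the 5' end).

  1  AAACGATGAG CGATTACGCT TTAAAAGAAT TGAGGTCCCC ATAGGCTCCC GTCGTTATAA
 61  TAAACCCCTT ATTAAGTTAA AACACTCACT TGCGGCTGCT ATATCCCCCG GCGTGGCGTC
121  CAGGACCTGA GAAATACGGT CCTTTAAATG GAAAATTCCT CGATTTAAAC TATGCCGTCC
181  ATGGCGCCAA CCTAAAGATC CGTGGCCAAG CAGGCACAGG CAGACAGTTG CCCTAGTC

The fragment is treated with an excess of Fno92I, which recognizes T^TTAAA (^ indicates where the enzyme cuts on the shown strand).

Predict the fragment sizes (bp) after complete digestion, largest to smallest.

123, 74, 21, 20 bp

Fno92I sites (TTTAAA) start at positions 20, 143, 164.
Fno92I cuts after the first base of each site, so after positions 20, 143, 164.
Linear molecule, 3 cuts → 4 fragments:
  1–20 → 20 bp
  21–143 → 123 bp
  144–164 → 21 bp
  165–238 → 74 bp
Sorted largest to smallest: 123, 74, 21, 20 bp.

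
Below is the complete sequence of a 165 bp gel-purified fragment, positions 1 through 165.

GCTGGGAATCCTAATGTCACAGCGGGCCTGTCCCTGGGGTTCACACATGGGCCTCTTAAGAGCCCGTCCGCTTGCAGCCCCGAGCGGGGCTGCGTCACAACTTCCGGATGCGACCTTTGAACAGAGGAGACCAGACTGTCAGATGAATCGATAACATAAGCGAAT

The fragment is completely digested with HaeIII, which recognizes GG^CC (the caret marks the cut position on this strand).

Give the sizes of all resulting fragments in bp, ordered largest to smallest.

114, 26, 25 bp

HaeIII sites (GGCC) start at positions 25, 50.
HaeIII cuts after base 2 of each site, so after positions 26, 51.
Linear molecule, 2 cuts → 3 fragments:
  1–26 → 26 bp
  27–51 → 25 bp
  52–165 → 114 bp
Sorted largest to smallest: 114, 26, 25 bp.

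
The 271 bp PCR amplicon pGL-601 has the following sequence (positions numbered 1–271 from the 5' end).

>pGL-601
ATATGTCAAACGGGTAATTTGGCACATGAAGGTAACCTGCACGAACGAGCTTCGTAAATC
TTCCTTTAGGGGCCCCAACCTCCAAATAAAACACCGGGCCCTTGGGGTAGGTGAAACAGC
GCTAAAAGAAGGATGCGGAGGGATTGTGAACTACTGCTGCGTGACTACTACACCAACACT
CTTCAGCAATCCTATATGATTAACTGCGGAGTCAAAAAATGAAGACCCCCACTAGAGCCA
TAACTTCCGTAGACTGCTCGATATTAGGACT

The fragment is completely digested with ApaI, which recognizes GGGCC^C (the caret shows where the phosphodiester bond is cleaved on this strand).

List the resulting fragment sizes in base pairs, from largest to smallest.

171, 74, 26 bp

ApaI sites (GGGCCC) start at positions 70, 96.
ApaI cuts after base 5 of each site (before the last base), so after positions 74, 100.
Linear molecule, 2 cuts → 3 fragments:
  1–74 → 74 bp
  75–100 → 26 bp
  101–271 → 171 bp
Sorted largest to smallest: 171, 74, 26 bp.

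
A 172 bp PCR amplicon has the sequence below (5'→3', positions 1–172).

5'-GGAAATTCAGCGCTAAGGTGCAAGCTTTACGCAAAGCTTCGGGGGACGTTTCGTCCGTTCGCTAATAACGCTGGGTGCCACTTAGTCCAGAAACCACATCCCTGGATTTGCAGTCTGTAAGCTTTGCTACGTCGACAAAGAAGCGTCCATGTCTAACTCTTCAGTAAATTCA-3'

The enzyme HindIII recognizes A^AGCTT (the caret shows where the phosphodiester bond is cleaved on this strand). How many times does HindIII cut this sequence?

AAGCTT occurs starting at positions 22, 34, 119.
HindIII cuts at 3 sites.

3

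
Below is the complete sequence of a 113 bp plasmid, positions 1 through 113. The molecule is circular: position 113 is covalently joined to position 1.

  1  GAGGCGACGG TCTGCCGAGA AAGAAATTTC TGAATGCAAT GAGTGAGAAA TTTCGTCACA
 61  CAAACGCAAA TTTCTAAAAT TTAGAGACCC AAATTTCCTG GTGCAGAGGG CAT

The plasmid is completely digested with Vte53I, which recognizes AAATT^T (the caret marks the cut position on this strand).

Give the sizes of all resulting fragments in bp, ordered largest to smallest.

Vte53I sites (AAATTT) start at positions 24, 48, 68, 77, 91.
Vte53I cuts after base 5 of each site (before the last base), so after positions 28, 52, 72, 81, 95.
Circular molecule, 5 cuts → 5 fragments:
  29–52 → 24 bp
  53–72 → 20 bp
  73–81 → 9 bp
  82–95 → 14 bp
  96–113 then 1–28 → 18 + 28 = 46 bp
Sorted largest to smallest: 46, 24, 20, 14, 9 bp.

46, 24, 20, 14, 9 bp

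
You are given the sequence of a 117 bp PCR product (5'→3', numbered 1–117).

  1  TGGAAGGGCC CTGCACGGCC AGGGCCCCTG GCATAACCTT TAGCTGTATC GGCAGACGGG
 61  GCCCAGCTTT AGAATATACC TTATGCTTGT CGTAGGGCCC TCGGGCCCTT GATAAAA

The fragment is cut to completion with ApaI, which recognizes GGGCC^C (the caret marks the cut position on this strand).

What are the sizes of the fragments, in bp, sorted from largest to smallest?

37, 36, 16, 10, 10, 8 bp

ApaI sites (GGGCCC) start at positions 6, 22, 59, 95, 103.
ApaI cuts after base 5 of each site (before the last base), so after positions 10, 26, 63, 99, 107.
Linear molecule, 5 cuts → 6 fragments:
  1–10 → 10 bp
  11–26 → 16 bp
  27–63 → 37 bp
  64–99 → 36 bp
  100–107 → 8 bp
  108–117 → 10 bp
Sorted largest to smallest: 37, 36, 16, 10, 10, 8 bp.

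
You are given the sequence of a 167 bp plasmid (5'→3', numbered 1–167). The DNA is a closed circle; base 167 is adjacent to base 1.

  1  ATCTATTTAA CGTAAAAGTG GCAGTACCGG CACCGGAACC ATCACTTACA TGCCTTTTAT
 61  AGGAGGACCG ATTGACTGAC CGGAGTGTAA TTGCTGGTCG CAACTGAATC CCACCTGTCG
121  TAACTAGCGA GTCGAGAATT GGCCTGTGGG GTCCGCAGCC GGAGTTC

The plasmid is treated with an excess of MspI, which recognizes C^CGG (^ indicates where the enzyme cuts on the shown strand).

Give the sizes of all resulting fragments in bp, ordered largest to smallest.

MspI sites (CCGG) start at positions 27, 33, 80, 159.
MspI cuts after the first base of each site, so after positions 27, 33, 80, 159.
Circular molecule, 4 cuts → 4 fragments:
  28–33 → 6 bp
  34–80 → 47 bp
  81–159 → 79 bp
  160–167 then 1–27 → 8 + 27 = 35 bp
Sorted largest to smallest: 79, 47, 35, 6 bp.

79, 47, 35, 6 bp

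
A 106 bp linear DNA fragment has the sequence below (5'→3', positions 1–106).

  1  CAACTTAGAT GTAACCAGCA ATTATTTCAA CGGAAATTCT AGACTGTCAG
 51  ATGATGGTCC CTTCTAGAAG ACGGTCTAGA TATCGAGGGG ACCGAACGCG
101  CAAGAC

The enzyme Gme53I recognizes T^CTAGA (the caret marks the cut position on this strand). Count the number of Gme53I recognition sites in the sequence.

TCTAGA occurs starting at positions 38, 63, 75.
Gme53I cuts at 3 sites.

3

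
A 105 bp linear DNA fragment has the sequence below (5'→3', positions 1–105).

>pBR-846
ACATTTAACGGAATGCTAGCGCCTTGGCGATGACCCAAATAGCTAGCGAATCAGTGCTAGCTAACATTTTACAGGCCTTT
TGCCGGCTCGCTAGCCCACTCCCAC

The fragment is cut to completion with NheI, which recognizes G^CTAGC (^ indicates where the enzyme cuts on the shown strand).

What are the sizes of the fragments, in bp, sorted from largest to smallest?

34, 27, 15, 15, 14 bp

NheI sites (GCTAGC) start at positions 15, 42, 56, 90.
NheI cuts after the first base of each site, so after positions 15, 42, 56, 90.
Linear molecule, 4 cuts → 5 fragments:
  1–15 → 15 bp
  16–42 → 27 bp
  43–56 → 14 bp
  57–90 → 34 bp
  91–105 → 15 bp
Sorted largest to smallest: 34, 27, 15, 15, 14 bp.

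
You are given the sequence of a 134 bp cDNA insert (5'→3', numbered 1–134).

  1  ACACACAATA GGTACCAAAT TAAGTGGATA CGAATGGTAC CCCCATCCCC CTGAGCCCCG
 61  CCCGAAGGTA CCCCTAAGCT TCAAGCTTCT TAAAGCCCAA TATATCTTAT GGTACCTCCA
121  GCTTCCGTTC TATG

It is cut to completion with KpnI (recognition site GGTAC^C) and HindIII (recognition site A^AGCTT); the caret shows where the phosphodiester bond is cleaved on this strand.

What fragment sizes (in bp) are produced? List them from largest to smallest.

KpnI sites (GGTACC) start at positions 11, 36, 67, 111.
KpnI cuts after base 5 of each site (before the last base), so after positions 15, 40, 71, 115.
HindIII sites (AAGCTT) start at positions 76, 83.
HindIII cuts after the first base of each site, so after positions 76, 83.
Combined cut positions: 15, 40, 71, 76, 83, 115.
Linear molecule, 6 cuts → 7 fragments:
  1–15 → 15 bp
  16–40 → 25 bp
  41–71 → 31 bp
  72–76 → 5 bp
  77–83 → 7 bp
  84–115 → 32 bp
  116–134 → 19 bp
Sorted largest to smallest: 32, 31, 25, 19, 15, 7, 5 bp.

32, 31, 25, 19, 15, 7, 5 bp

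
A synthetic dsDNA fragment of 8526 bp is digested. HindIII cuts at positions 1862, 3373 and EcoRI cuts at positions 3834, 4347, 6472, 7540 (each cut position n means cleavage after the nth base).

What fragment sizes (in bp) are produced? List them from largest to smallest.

Combined cut positions (sorted): 1862, 3373, 3834, 4347, 6472, 7540.
Linear molecule, 6 cuts → 7 fragments:
  1862 − 0 = 1862 bp
  3373 − 1862 = 1511 bp
  3834 − 3373 = 461 bp
  4347 − 3834 = 513 bp
  6472 − 4347 = 2125 bp
  7540 − 6472 = 1068 bp
  8526 − 7540 = 986 bp
Sorted largest to smallest: 2125, 1862, 1511, 1068, 986, 513, 461 bp.

2125, 1862, 1511, 1068, 986, 513, 461 bp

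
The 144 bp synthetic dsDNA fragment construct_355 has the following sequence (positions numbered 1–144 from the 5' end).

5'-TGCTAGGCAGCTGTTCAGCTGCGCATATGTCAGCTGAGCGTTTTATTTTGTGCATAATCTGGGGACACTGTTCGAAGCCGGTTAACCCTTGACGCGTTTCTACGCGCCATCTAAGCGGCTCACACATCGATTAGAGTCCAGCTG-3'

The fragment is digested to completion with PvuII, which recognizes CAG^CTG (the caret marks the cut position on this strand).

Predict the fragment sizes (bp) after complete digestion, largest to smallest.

108, 15, 10, 8, 3 bp

PvuII sites (CAGCTG) start at positions 8, 16, 31, 139.
PvuII cuts after base 3 of each site, so after positions 10, 18, 33, 141.
Linear molecule, 4 cuts → 5 fragments:
  1–10 → 10 bp
  11–18 → 8 bp
  19–33 → 15 bp
  34–141 → 108 bp
  142–144 → 3 bp
Sorted largest to smallest: 108, 15, 10, 8, 3 bp.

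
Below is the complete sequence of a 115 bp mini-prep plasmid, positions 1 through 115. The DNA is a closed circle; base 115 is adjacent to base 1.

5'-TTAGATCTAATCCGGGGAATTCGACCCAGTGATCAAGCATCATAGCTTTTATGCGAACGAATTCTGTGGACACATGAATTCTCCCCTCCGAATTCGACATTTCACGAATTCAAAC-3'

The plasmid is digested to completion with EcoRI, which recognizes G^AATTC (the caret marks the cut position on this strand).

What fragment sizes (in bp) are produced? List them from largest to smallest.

42, 26, 17, 16, 14 bp

EcoRI sites (GAATTC) start at positions 17, 59, 76, 90, 106.
EcoRI cuts after the first base of each site, so after positions 17, 59, 76, 90, 106.
Circular molecule, 5 cuts → 5 fragments:
  18–59 → 42 bp
  60–76 → 17 bp
  77–90 → 14 bp
  91–106 → 16 bp
  107–115 then 1–17 → 9 + 17 = 26 bp
Sorted largest to smallest: 42, 26, 17, 16, 14 bp.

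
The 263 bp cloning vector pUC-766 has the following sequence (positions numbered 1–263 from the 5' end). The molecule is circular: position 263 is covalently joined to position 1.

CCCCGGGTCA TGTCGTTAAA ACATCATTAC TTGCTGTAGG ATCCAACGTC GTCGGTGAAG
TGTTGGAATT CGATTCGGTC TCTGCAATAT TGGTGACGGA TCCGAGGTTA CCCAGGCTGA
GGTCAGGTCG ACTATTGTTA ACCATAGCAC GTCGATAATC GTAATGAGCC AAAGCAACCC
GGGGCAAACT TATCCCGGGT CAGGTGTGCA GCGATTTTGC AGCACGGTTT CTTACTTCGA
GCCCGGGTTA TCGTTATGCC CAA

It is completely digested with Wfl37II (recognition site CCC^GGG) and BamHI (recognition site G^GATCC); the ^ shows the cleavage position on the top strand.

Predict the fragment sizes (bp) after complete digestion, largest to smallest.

82, 59, 48, 35, 23, 16 bp

Wfl37II sites (CCCGGG) start at positions 2, 178, 194, 242.
Wfl37II cuts after base 3 of each site, so after positions 4, 180, 196, 244.
BamHI sites (GGATCC) start at positions 39, 98.
BamHI cuts after the first base of each site, so after positions 39, 98.
Combined cut positions: 4, 39, 98, 180, 196, 244.
Circular molecule, 6 cuts → 6 fragments:
  5–39 → 35 bp
  40–98 → 59 bp
  99–180 → 82 bp
  181–196 → 16 bp
  197–244 → 48 bp
  245–263 then 1–4 → 19 + 4 = 23 bp
Sorted largest to smallest: 82, 59, 48, 35, 23, 16 bp.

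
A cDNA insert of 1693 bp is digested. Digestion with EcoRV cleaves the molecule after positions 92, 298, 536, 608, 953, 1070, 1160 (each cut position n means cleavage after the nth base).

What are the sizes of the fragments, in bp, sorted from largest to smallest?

533, 345, 238, 206, 117, 92, 90, 72 bp

Linear molecule, 7 cuts → 8 fragments:
  92 − 0 = 92 bp
  298 − 92 = 206 bp
  536 − 298 = 238 bp
  608 − 536 = 72 bp
  953 − 608 = 345 bp
  1070 − 953 = 117 bp
  1160 − 1070 = 90 bp
  1693 − 1160 = 533 bp
Sorted largest to smallest: 533, 345, 238, 206, 117, 92, 90, 72 bp.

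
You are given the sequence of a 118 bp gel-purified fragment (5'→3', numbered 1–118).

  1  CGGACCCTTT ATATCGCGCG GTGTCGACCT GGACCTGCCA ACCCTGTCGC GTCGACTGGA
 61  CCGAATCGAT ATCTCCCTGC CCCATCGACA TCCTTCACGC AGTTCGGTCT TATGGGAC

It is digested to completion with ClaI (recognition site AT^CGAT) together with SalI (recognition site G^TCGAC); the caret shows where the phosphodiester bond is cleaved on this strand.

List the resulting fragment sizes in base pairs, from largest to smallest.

52, 28, 23, 15 bp

The ClaI site (ATCGAT) starts at position 65.
ClaI cuts after base 2 of each site, so after position 66.
SalI sites (GTCGAC) start at positions 23, 51.
SalI cuts after the first base of each site, so after positions 23, 51.
Combined cut positions: 23, 51, 66.
Linear molecule, 3 cuts → 4 fragments:
  1–23 → 23 bp
  24–51 → 28 bp
  52–66 → 15 bp
  67–118 → 52 bp
Sorted largest to smallest: 52, 28, 23, 15 bp.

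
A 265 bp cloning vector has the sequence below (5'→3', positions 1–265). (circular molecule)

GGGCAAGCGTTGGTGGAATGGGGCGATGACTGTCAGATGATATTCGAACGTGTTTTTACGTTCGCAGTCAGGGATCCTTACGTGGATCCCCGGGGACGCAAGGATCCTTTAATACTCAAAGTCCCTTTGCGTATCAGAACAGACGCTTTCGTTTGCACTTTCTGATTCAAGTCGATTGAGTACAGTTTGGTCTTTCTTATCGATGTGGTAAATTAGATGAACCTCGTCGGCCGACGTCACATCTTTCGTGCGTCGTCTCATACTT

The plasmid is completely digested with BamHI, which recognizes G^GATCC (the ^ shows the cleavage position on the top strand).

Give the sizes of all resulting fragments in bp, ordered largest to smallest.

235, 18, 12 bp

BamHI sites (GGATCC) start at positions 72, 84, 102.
BamHI cuts after the first base of each site, so after positions 72, 84, 102.
Circular molecule, 3 cuts → 3 fragments:
  73–84 → 12 bp
  85–102 → 18 bp
  103–265 then 1–72 → 163 + 72 = 235 bp
Sorted largest to smallest: 235, 18, 12 bp.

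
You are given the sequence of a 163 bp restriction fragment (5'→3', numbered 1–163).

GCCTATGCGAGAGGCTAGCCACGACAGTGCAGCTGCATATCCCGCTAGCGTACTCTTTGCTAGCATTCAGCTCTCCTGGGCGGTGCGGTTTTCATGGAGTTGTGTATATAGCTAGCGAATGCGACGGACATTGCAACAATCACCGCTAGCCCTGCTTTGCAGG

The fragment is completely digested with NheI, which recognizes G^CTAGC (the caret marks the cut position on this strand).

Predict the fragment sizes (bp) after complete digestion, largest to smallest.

NheI sites (GCTAGC) start at positions 14, 44, 59, 111, 145.
NheI cuts after the first base of each site, so after positions 14, 44, 59, 111, 145.
Linear molecule, 5 cuts → 6 fragments:
  1–14 → 14 bp
  15–44 → 30 bp
  45–59 → 15 bp
  60–111 → 52 bp
  112–145 → 34 bp
  146–163 → 18 bp
Sorted largest to smallest: 52, 34, 30, 18, 15, 14 bp.

52, 34, 30, 18, 15, 14 bp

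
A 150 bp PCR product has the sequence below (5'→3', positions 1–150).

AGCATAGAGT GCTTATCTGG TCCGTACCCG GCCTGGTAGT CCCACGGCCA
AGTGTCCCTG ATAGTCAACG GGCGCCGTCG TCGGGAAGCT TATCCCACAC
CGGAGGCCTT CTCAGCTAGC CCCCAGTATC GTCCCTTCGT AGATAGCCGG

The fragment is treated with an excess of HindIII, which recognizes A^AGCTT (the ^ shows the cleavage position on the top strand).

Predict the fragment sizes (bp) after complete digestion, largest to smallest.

86, 64 bp

The HindIII site (AAGCTT) starts at position 86.
HindIII cuts after the first base of each site, so after position 86.
Linear molecule, 1 cut → 2 fragments:
  1–86 → 86 bp
  87–150 → 64 bp
Sorted largest to smallest: 86, 64 bp.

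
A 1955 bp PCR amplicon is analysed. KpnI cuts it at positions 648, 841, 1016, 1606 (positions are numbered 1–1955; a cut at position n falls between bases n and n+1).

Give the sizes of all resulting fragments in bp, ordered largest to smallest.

648, 590, 349, 193, 175 bp

Linear molecule, 4 cuts → 5 fragments:
  648 − 0 = 648 bp
  841 − 648 = 193 bp
  1016 − 841 = 175 bp
  1606 − 1016 = 590 bp
  1955 − 1606 = 349 bp
Sorted largest to smallest: 648, 590, 349, 193, 175 bp.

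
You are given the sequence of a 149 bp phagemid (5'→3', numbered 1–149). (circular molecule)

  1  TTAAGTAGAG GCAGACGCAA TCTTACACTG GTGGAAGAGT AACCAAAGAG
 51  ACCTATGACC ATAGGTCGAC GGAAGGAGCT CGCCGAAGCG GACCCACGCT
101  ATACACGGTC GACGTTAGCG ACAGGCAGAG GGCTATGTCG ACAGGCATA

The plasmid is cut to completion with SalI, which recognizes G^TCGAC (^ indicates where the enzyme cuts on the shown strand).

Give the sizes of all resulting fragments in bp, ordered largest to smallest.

SalI sites (GTCGAC) start at positions 65, 108, 137.
SalI cuts after the first base of each site, so after positions 65, 108, 137.
Circular molecule, 3 cuts → 3 fragments:
  66–108 → 43 bp
  109–137 → 29 bp
  138–149 then 1–65 → 12 + 65 = 77 bp
Sorted largest to smallest: 77, 43, 29 bp.

77, 43, 29 bp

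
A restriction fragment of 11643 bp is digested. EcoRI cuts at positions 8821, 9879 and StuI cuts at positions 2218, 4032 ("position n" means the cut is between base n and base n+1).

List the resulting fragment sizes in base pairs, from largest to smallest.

Combined cut positions (sorted): 2218, 4032, 8821, 9879.
Linear molecule, 4 cuts → 5 fragments:
  2218 − 0 = 2218 bp
  4032 − 2218 = 1814 bp
  8821 − 4032 = 4789 bp
  9879 − 8821 = 1058 bp
  11643 − 9879 = 1764 bp
Sorted largest to smallest: 4789, 2218, 1814, 1764, 1058 bp.

4789, 2218, 1814, 1764, 1058 bp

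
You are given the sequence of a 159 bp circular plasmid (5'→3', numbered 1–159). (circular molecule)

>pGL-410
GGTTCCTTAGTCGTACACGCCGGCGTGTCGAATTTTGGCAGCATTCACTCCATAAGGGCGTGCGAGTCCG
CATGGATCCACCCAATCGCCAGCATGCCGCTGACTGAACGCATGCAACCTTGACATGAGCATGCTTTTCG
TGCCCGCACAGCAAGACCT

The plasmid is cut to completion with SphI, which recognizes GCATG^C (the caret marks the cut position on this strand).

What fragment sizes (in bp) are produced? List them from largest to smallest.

SphI sites (GCATGC) start at positions 92, 110, 129.
SphI cuts after base 5 of each site (before the last base), so after positions 96, 114, 133.
Circular molecule, 3 cuts → 3 fragments:
  97–114 → 18 bp
  115–133 → 19 bp
  134–159 then 1–96 → 26 + 96 = 122 bp
Sorted largest to smallest: 122, 19, 18 bp.

122, 19, 18 bp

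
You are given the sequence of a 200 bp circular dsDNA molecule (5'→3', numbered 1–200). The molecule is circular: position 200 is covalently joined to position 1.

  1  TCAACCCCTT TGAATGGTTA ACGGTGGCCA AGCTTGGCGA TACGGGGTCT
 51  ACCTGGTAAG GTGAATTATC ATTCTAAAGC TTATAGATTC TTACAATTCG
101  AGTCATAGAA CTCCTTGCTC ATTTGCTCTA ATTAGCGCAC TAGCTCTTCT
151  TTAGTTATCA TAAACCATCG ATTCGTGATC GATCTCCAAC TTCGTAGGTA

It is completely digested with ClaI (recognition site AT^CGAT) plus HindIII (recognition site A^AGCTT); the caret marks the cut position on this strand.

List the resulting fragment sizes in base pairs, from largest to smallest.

ClaI sites (ATCGAT) start at positions 167, 178.
ClaI cuts after base 2 of each site, so after positions 168, 179.
HindIII sites (AAGCTT) start at positions 30, 77.
HindIII cuts after the first base of each site, so after positions 30, 77.
Combined cut positions: 30, 77, 168, 179.
Circular molecule, 4 cuts → 4 fragments:
  31–77 → 47 bp
  78–168 → 91 bp
  169–179 → 11 bp
  180–200 then 1–30 → 21 + 30 = 51 bp
Sorted largest to smallest: 91, 51, 47, 11 bp.

91, 51, 47, 11 bp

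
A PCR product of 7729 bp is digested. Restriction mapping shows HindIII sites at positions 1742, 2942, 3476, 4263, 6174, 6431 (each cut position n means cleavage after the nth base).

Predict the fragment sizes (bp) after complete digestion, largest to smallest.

Linear molecule, 6 cuts → 7 fragments:
  1742 − 0 = 1742 bp
  2942 − 1742 = 1200 bp
  3476 − 2942 = 534 bp
  4263 − 3476 = 787 bp
  6174 − 4263 = 1911 bp
  6431 − 6174 = 257 bp
  7729 − 6431 = 1298 bp
Sorted largest to smallest: 1911, 1742, 1298, 1200, 787, 534, 257 bp.

1911, 1742, 1298, 1200, 787, 534, 257 bp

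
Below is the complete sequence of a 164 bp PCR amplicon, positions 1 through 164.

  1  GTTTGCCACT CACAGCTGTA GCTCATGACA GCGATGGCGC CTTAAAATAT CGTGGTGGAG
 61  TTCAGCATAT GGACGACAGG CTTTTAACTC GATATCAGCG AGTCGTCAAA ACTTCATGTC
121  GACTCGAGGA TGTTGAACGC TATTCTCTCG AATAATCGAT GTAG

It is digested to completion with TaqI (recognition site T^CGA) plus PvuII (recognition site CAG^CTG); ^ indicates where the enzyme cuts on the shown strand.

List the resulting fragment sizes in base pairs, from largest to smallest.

74, 30, 24, 15, 8, 8, 5 bp

TaqI sites (TCGA) start at positions 89, 119, 124, 148, 156.
TaqI cuts after the first base of each site, so after positions 89, 119, 124, 148, 156.
The PvuII site (CAGCTG) starts at position 13.
PvuII cuts after base 3 of each site, so after position 15.
Combined cut positions: 15, 89, 119, 124, 148, 156.
Linear molecule, 6 cuts → 7 fragments:
  1–15 → 15 bp
  16–89 → 74 bp
  90–119 → 30 bp
  120–124 → 5 bp
  125–148 → 24 bp
  149–156 → 8 bp
  157–164 → 8 bp
Sorted largest to smallest: 74, 30, 24, 15, 8, 8, 5 bp.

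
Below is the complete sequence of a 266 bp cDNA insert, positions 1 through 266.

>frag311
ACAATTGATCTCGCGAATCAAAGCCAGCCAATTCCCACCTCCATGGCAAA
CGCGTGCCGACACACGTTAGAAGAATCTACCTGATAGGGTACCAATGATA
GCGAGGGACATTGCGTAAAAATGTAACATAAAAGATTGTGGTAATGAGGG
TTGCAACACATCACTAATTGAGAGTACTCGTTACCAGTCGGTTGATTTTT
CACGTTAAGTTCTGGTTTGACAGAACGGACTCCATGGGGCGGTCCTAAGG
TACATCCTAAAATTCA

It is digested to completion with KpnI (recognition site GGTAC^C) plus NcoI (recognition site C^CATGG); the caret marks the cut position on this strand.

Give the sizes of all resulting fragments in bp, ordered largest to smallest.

140, 51, 41, 34 bp

The KpnI site (GGTACC) starts at position 88.
KpnI cuts after base 5 of each site (before the last base), so after position 92.
NcoI sites (CCATGG) start at positions 41, 232.
NcoI cuts after the first base of each site, so after positions 41, 232.
Combined cut positions: 41, 92, 232.
Linear molecule, 3 cuts → 4 fragments:
  1–41 → 41 bp
  42–92 → 51 bp
  93–232 → 140 bp
  233–266 → 34 bp
Sorted largest to smallest: 140, 51, 41, 34 bp.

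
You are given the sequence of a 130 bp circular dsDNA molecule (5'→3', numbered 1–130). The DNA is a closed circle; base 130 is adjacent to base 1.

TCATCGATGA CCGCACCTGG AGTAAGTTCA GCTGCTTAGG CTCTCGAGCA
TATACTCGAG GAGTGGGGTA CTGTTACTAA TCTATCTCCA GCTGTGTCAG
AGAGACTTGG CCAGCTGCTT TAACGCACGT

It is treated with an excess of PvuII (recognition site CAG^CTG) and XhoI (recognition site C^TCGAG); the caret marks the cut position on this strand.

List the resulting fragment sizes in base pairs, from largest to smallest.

PvuII sites (CAGCTG) start at positions 29, 89, 112.
PvuII cuts after base 3 of each site, so after positions 31, 91, 114.
XhoI sites (CTCGAG) start at positions 43, 55.
XhoI cuts after the first base of each site, so after positions 43, 55.
Combined cut positions: 31, 43, 55, 91, 114.
Circular molecule, 5 cuts → 5 fragments:
  32–43 → 12 bp
  44–55 → 12 bp
  56–91 → 36 bp
  92–114 → 23 bp
  115–130 then 1–31 → 16 + 31 = 47 bp
Sorted largest to smallest: 47, 36, 23, 12, 12 bp.

47, 36, 23, 12, 12 bp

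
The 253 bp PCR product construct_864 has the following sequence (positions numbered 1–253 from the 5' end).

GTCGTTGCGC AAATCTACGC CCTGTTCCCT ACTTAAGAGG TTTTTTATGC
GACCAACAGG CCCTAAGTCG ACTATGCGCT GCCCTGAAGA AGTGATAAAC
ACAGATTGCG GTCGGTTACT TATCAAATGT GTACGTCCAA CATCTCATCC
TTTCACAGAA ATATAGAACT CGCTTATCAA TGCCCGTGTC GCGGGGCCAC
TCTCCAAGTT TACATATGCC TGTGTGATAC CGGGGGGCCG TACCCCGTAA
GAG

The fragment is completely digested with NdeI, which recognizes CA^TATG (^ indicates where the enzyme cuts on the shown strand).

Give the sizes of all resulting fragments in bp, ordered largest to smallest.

The NdeI site (CATATG) starts at position 213.
NdeI cuts after base 2 of each site, so after position 214.
Linear molecule, 1 cut → 2 fragments:
  1–214 → 214 bp
  215–253 → 39 bp
Sorted largest to smallest: 214, 39 bp.

214, 39 bp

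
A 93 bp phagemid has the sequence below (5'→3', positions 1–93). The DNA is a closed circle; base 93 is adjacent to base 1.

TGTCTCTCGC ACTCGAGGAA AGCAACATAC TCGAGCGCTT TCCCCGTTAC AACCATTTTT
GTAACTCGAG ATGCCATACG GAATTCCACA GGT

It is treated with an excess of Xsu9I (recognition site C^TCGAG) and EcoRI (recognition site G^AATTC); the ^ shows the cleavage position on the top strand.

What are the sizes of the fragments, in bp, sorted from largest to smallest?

Xsu9I sites (CTCGAG) start at positions 12, 30, 65.
Xsu9I cuts after the first base of each site, so after positions 12, 30, 65.
The EcoRI site (GAATTC) starts at position 81.
EcoRI cuts after the first base of each site, so after position 81.
Combined cut positions: 12, 30, 65, 81.
Circular molecule, 4 cuts → 4 fragments:
  13–30 → 18 bp
  31–65 → 35 bp
  66–81 → 16 bp
  82–93 then 1–12 → 12 + 12 = 24 bp
Sorted largest to smallest: 35, 24, 18, 16 bp.

35, 24, 18, 16 bp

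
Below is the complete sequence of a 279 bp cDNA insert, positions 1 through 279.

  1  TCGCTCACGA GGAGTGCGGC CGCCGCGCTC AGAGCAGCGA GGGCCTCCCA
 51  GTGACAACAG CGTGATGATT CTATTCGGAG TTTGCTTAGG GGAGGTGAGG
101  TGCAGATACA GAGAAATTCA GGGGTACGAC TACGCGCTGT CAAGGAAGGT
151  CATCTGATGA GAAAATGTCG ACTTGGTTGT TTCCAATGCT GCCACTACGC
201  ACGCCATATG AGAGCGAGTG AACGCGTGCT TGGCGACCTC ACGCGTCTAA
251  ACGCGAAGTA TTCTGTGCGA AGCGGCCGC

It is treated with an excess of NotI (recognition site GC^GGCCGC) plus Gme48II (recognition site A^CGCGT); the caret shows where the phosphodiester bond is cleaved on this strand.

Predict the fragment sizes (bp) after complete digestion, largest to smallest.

NotI sites (GCGGCCGC) start at positions 16, 272.
NotI cuts after base 2 of each site, so after positions 17, 273.
Gme48II sites (ACGCGT) start at positions 222, 241.
Gme48II cuts after the first base of each site, so after positions 222, 241.
Combined cut positions: 17, 222, 241, 273.
Linear molecule, 4 cuts → 5 fragments:
  1–17 → 17 bp
  18–222 → 205 bp
  223–241 → 19 bp
  242–273 → 32 bp
  274–279 → 6 bp
Sorted largest to smallest: 205, 32, 19, 17, 6 bp.

205, 32, 19, 17, 6 bp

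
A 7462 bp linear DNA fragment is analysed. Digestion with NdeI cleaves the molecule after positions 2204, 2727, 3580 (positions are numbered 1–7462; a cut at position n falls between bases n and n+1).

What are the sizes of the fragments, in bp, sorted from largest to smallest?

3882, 2204, 853, 523 bp

Linear molecule, 3 cuts → 4 fragments:
  2204 − 0 = 2204 bp
  2727 − 2204 = 523 bp
  3580 − 2727 = 853 bp
  7462 − 3580 = 3882 bp
Sorted largest to smallest: 3882, 2204, 853, 523 bp.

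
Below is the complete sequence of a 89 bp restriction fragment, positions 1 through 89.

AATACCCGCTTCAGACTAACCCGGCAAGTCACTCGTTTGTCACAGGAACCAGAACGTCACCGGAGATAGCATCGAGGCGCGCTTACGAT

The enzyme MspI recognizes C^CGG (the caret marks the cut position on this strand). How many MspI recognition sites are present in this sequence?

CCGG occurs starting at positions 21, 60.
MspI cuts at 2 sites.

2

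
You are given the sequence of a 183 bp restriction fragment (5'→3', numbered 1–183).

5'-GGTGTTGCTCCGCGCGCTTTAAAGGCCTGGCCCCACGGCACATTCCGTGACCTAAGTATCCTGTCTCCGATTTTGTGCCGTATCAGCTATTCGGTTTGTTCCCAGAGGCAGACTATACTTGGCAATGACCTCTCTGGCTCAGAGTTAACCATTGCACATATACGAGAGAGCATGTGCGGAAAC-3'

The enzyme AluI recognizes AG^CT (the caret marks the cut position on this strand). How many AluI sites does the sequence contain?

1

AGCT occurs starting at position 85.
AluI cuts at 1 site.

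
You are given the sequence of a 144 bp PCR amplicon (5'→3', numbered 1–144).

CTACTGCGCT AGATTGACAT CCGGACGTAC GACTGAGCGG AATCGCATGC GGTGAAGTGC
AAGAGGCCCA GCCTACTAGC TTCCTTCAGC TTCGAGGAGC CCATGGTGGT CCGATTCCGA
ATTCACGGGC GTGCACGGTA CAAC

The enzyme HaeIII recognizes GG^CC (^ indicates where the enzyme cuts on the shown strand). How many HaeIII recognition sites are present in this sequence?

1

GGCC occurs starting at position 65.
HaeIII cuts at 1 site.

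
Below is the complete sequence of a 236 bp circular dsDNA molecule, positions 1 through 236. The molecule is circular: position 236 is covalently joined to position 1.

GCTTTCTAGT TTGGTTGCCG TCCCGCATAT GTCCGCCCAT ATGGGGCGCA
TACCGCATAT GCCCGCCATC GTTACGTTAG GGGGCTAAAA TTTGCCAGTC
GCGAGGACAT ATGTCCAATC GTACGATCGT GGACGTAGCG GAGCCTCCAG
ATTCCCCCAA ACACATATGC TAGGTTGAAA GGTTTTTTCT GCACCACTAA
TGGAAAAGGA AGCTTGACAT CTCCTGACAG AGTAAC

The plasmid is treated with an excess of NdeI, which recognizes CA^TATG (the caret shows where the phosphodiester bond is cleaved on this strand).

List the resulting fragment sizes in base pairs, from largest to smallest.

98, 56, 52, 18, 12 bp

NdeI sites (CATATG) start at positions 26, 38, 56, 108, 164.
NdeI cuts after base 2 of each site, so after positions 27, 39, 57, 109, 165.
Circular molecule, 5 cuts → 5 fragments:
  28–39 → 12 bp
  40–57 → 18 bp
  58–109 → 52 bp
  110–165 → 56 bp
  166–236 then 1–27 → 71 + 27 = 98 bp
Sorted largest to smallest: 98, 56, 52, 18, 12 bp.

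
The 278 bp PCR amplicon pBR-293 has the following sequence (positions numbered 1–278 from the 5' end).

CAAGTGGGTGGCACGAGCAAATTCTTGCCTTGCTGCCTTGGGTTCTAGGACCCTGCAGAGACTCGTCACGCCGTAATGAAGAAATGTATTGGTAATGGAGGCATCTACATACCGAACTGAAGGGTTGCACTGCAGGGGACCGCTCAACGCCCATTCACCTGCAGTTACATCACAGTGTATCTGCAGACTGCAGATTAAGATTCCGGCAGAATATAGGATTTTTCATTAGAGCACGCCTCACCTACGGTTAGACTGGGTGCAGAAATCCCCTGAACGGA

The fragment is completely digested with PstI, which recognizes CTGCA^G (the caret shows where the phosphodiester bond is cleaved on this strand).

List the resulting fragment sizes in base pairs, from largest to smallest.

PstI sites (CTGCAG) start at positions 53, 130, 159, 181, 188.
PstI cuts after base 5 of each site (before the last base), so after positions 57, 134, 163, 185, 192.
Linear molecule, 5 cuts → 6 fragments:
  1–57 → 57 bp
  58–134 → 77 bp
  135–163 → 29 bp
  164–185 → 22 bp
  186–192 → 7 bp
  193–278 → 86 bp
Sorted largest to smallest: 86, 77, 57, 29, 22, 7 bp.

86, 77, 57, 29, 22, 7 bp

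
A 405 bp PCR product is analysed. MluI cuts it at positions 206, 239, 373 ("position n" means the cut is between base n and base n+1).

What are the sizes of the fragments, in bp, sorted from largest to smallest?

Linear molecule, 3 cuts → 4 fragments:
  206 − 0 = 206 bp
  239 − 206 = 33 bp
  373 − 239 = 134 bp
  405 − 373 = 32 bp
Sorted largest to smallest: 206, 134, 33, 32 bp.

206, 134, 33, 32 bp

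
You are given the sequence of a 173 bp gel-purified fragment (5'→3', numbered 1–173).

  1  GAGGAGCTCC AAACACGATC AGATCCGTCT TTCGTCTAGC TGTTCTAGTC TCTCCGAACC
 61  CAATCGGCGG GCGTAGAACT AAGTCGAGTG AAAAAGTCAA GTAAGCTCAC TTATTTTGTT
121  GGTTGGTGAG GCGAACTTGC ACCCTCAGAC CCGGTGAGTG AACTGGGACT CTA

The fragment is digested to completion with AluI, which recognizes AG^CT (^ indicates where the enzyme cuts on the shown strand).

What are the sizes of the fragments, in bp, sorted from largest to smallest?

68, 66, 33, 6 bp

AluI sites (AGCT) start at positions 5, 38, 104.
AluI cuts after base 2 of each site, so after positions 6, 39, 105.
Linear molecule, 3 cuts → 4 fragments:
  1–6 → 6 bp
  7–39 → 33 bp
  40–105 → 66 bp
  106–173 → 68 bp
Sorted largest to smallest: 68, 66, 33, 6 bp.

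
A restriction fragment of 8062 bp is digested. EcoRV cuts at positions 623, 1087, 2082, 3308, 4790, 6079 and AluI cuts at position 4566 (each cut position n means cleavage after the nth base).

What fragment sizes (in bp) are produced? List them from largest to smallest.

Combined cut positions (sorted): 623, 1087, 2082, 3308, 4566, 4790, 6079.
Linear molecule, 7 cuts → 8 fragments:
  623 − 0 = 623 bp
  1087 − 623 = 464 bp
  2082 − 1087 = 995 bp
  3308 − 2082 = 1226 bp
  4566 − 3308 = 1258 bp
  4790 − 4566 = 224 bp
  6079 − 4790 = 1289 bp
  8062 − 6079 = 1983 bp
Sorted largest to smallest: 1983, 1289, 1258, 1226, 995, 623, 464, 224 bp.

1983, 1289, 1258, 1226, 995, 623, 464, 224 bp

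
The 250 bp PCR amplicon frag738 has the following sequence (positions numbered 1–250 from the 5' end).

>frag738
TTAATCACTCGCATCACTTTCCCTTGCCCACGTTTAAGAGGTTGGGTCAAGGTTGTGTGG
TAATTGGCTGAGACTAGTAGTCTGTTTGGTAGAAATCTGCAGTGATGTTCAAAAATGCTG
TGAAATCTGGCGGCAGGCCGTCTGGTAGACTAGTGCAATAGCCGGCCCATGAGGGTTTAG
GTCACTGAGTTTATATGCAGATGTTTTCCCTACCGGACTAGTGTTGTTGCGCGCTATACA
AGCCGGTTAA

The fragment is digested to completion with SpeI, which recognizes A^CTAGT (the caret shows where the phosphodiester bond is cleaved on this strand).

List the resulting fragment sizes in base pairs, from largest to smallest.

76, 73, 68, 33 bp

SpeI sites (ACTAGT) start at positions 73, 149, 217.
SpeI cuts after the first base of each site, so after positions 73, 149, 217.
Linear molecule, 3 cuts → 4 fragments:
  1–73 → 73 bp
  74–149 → 76 bp
  150–217 → 68 bp
  218–250 → 33 bp
Sorted largest to smallest: 76, 73, 68, 33 bp.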